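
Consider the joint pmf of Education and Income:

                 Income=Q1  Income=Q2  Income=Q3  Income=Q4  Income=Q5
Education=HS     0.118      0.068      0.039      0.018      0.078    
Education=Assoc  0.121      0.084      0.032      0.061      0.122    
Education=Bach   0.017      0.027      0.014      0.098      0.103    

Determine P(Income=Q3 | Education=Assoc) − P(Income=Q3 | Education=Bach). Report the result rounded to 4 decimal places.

P(Education=Assoc) = 0.121 + 0.084 + 0.032 + 0.061 + 0.122 = 0.420; P(Income=Q3 | Education=Assoc) = 0.032/0.420 = 0.07619.
P(Education=Bach) = 0.017 + 0.027 + 0.014 + 0.098 + 0.103 = 0.259; P(Income=Q3 | Education=Bach) = 0.014/0.259 = 0.05405.
Difference = 0.0221.

0.0221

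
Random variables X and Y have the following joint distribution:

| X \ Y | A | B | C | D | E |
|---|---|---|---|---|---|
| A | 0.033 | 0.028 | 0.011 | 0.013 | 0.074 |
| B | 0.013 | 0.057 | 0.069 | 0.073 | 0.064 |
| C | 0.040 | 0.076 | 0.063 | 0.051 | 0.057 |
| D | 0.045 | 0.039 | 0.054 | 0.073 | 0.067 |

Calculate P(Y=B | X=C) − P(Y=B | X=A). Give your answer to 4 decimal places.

0.0887

P(X=C) = 0.040 + 0.076 + 0.063 + 0.051 + 0.057 = 0.287; P(Y=B | X=C) = 0.076/0.287 = 0.26481.
P(X=A) = 0.033 + 0.028 + 0.011 + 0.013 + 0.074 = 0.159; P(Y=B | X=A) = 0.028/0.159 = 0.17610.
Difference = 0.0887.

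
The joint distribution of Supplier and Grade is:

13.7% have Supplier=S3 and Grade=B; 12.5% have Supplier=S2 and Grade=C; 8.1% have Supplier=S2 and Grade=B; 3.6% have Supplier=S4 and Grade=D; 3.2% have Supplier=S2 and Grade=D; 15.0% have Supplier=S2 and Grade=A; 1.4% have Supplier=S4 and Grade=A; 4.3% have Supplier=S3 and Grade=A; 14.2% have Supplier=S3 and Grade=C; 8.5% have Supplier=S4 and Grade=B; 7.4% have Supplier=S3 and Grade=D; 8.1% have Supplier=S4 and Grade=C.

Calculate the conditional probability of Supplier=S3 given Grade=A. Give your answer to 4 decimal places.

P(Grade=A) = 0.150 + 0.043 + 0.014 = 0.207.
P(Supplier=S3 | Grade=A) = 0.043/0.207 = 0.2077.

0.2077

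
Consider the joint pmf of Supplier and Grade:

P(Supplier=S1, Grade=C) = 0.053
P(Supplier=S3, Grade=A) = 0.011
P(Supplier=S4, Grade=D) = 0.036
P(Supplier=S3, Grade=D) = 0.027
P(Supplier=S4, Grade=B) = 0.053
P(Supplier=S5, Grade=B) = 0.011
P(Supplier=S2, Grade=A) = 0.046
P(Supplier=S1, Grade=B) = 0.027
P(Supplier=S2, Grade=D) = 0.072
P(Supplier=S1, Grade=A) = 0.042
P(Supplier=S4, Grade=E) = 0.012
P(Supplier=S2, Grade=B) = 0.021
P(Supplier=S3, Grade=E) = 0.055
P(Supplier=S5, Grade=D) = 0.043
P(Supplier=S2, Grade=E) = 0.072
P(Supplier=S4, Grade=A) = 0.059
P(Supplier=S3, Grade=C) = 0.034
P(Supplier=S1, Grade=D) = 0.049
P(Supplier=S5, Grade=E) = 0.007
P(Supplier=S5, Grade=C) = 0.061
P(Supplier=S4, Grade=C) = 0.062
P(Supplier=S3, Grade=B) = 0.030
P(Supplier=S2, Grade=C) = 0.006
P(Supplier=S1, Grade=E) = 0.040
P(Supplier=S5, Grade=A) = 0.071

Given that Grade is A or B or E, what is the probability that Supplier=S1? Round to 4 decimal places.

P(Grade=A) = 0.042 + 0.046 + 0.011 + 0.059 + 0.071 = 0.229.
P(Grade=B) = 0.027 + 0.021 + 0.030 + 0.053 + 0.011 = 0.142.
P(Grade=E) = 0.040 + 0.072 + 0.055 + 0.012 + 0.007 = 0.186.
P(Grade ∈ {A, B, E}) = 0.229 + 0.142 + 0.186 = 0.557; P(Supplier=S1, Grade ∈ {A, B, E}) = 0.042 + 0.027 + 0.040 = 0.109.
P(Supplier=S1 | Grade ∈ {A, B, E}) = 0.109/0.557 = 0.1957.

0.1957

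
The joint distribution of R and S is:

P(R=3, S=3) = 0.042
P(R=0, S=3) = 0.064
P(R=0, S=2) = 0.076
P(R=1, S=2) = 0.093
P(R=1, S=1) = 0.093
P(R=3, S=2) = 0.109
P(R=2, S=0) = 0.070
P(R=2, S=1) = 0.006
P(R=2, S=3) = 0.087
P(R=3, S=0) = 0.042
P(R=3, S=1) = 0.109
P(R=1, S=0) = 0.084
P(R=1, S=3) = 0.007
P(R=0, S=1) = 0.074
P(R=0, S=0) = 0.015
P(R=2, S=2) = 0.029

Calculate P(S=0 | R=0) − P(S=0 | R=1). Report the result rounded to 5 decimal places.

P(R=0) = 0.015 + 0.074 + 0.076 + 0.064 = 0.229; P(S=0 | R=0) = 0.015/0.229 = 0.065502.
P(R=1) = 0.084 + 0.093 + 0.093 + 0.007 = 0.277; P(S=0 | R=1) = 0.084/0.277 = 0.303249.
Difference = -0.23775.

-0.23775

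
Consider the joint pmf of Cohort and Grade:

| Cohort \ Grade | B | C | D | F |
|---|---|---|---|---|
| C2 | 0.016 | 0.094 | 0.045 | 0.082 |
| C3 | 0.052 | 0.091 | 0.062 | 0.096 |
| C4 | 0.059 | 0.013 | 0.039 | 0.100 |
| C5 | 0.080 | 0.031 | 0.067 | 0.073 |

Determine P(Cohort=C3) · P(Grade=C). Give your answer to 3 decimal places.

P(Cohort=C3) = 0.052 + 0.091 + 0.062 + 0.096 = 0.301.
P(Grade=C) = 0.094 + 0.091 + 0.013 + 0.031 = 0.229.
Product: 0.301 × 0.229 = 0.069.

0.069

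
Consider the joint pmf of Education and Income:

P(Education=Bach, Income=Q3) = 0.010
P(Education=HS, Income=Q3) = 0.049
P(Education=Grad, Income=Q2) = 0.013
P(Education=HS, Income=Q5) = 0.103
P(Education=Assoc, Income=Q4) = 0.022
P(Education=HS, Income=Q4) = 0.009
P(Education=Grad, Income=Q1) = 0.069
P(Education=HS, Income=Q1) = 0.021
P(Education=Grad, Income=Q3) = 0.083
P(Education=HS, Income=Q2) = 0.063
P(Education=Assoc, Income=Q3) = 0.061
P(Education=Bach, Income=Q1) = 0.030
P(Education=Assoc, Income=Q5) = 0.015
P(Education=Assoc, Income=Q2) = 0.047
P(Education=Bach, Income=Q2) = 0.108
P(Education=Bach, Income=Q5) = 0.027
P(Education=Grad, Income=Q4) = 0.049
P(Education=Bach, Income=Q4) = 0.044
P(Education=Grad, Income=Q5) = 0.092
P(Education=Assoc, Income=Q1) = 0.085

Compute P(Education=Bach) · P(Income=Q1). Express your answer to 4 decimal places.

P(Education=Bach) = 0.030 + 0.108 + 0.010 + 0.044 + 0.027 = 0.219.
P(Income=Q1) = 0.021 + 0.085 + 0.030 + 0.069 = 0.205.
Product: 0.219 × 0.205 = 0.0449.

0.0449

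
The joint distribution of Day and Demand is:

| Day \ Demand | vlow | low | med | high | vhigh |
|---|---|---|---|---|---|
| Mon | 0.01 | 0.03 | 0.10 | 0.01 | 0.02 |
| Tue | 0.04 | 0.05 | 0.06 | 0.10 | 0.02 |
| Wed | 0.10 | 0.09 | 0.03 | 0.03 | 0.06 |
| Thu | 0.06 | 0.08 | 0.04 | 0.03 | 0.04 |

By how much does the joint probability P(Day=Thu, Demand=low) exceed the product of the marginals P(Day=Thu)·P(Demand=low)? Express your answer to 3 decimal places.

0.018

P(Day=Thu) = 0.06 + 0.08 + 0.04 + 0.03 + 0.04 = 0.25.
P(Demand=low) = 0.03 + 0.05 + 0.09 + 0.08 = 0.25.
P(Day=Thu, Demand=low) − P(Day=Thu)P(Demand=low) = 0.08 − 0.25×0.25 = 0.018.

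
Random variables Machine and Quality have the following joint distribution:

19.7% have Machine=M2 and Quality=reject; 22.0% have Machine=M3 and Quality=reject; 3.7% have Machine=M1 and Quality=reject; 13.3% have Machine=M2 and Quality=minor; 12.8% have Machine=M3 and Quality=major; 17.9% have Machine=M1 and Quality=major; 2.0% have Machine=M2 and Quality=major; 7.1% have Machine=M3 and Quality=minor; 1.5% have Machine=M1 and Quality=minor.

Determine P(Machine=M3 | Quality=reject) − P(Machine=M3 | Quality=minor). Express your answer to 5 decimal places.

P(Quality=reject) = 0.037 + 0.197 + 0.220 = 0.454; P(Machine=M3 | Quality=reject) = 0.220/0.454 = 0.484581.
P(Quality=minor) = 0.015 + 0.133 + 0.071 = 0.219; P(Machine=M3 | Quality=minor) = 0.071/0.219 = 0.324201.
Difference = 0.16038.

0.16038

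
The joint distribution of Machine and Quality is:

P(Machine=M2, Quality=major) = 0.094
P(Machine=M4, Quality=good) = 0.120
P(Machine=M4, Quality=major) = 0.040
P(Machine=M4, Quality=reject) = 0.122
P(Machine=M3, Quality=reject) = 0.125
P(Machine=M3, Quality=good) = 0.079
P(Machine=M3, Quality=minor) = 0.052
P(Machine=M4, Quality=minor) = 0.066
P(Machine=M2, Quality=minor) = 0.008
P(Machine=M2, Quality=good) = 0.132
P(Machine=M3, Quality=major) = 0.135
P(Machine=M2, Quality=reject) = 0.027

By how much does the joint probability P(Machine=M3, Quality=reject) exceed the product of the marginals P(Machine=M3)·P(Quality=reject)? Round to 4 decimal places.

P(Machine=M3) = 0.079 + 0.052 + 0.135 + 0.125 = 0.391.
P(Quality=reject) = 0.027 + 0.125 + 0.122 = 0.274.
P(Machine=M3, Quality=reject) − P(Machine=M3)P(Quality=reject) = 0.125 − 0.391×0.274 = 0.0179.

0.0179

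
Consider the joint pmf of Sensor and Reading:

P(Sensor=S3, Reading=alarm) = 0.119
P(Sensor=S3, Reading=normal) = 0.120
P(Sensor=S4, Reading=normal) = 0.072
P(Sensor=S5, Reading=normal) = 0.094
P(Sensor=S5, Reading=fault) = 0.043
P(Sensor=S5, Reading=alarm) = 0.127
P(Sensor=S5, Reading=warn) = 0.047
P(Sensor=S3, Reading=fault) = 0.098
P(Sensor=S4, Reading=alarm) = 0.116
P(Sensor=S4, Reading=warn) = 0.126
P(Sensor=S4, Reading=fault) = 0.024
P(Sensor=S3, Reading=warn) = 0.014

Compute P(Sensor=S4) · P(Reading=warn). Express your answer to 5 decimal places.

P(Sensor=S4) = 0.072 + 0.126 + 0.116 + 0.024 = 0.338.
P(Reading=warn) = 0.014 + 0.126 + 0.047 = 0.187.
Product: 0.338 × 0.187 = 0.06321.

0.06321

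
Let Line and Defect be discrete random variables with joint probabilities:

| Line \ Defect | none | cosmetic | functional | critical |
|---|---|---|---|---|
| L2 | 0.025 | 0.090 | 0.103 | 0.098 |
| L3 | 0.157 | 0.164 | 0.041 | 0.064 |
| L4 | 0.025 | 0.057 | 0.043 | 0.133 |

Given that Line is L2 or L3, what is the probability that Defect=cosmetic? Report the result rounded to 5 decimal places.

P(Line=L2) = 0.025 + 0.090 + 0.103 + 0.098 = 0.316.
P(Line=L3) = 0.157 + 0.164 + 0.041 + 0.064 = 0.426.
P(Line ∈ {L2, L3}) = 0.316 + 0.426 = 0.742; P(Defect=cosmetic, Line ∈ {L2, L3}) = 0.090 + 0.164 = 0.254.
P(Defect=cosmetic | Line ∈ {L2, L3}) = 0.254/0.742 = 0.34232.

0.34232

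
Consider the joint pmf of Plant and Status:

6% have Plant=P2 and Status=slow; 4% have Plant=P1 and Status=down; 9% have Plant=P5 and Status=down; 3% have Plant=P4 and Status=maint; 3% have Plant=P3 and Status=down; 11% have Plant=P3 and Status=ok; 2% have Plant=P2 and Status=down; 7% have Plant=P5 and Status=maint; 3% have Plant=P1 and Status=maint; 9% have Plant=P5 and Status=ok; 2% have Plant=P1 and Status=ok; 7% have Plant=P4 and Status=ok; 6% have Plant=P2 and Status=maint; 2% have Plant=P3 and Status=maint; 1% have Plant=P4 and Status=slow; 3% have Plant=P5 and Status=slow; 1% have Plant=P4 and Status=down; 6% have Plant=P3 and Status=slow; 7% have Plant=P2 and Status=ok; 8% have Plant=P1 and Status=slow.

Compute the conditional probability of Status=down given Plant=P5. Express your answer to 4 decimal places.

0.3214

P(Plant=P5) = 0.09 + 0.03 + 0.09 + 0.07 = 0.28.
P(Status=down | Plant=P5) = 0.09/0.28 = 0.3214.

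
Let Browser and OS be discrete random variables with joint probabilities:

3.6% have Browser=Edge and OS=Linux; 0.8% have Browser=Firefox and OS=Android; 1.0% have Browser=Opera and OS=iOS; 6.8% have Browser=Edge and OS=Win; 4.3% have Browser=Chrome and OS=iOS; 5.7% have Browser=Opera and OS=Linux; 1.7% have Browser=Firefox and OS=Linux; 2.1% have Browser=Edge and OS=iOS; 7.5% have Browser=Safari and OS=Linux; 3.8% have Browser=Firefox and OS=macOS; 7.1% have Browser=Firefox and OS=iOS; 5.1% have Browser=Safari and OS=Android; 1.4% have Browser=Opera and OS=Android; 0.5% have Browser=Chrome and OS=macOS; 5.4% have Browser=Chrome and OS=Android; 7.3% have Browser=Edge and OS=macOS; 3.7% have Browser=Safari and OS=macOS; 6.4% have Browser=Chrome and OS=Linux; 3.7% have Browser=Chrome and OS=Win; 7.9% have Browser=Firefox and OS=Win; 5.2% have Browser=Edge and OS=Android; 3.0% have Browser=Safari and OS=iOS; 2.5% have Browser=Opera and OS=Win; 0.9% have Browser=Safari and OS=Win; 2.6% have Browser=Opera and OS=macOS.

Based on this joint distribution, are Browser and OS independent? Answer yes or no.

P(Browser=Firefox) = 0.213 and P(OS=Linux) = 0.249, so their product is 0.05304, but P(Browser=Firefox, OS=Linux) = 0.017. Since these differ, Browser and OS are not independent.

no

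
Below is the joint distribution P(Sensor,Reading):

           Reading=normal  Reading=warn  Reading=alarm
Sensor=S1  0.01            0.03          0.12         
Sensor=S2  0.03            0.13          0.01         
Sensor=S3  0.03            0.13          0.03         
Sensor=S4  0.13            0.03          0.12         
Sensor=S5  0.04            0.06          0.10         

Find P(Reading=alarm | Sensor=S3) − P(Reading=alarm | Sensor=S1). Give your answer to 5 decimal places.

-0.59211

P(Sensor=S3) = 0.03 + 0.13 + 0.03 = 0.19; P(Reading=alarm | Sensor=S3) = 0.03/0.19 = 0.157895.
P(Sensor=S1) = 0.01 + 0.03 + 0.12 = 0.16; P(Reading=alarm | Sensor=S1) = 0.12/0.16 = 0.750000.
Difference = -0.59211.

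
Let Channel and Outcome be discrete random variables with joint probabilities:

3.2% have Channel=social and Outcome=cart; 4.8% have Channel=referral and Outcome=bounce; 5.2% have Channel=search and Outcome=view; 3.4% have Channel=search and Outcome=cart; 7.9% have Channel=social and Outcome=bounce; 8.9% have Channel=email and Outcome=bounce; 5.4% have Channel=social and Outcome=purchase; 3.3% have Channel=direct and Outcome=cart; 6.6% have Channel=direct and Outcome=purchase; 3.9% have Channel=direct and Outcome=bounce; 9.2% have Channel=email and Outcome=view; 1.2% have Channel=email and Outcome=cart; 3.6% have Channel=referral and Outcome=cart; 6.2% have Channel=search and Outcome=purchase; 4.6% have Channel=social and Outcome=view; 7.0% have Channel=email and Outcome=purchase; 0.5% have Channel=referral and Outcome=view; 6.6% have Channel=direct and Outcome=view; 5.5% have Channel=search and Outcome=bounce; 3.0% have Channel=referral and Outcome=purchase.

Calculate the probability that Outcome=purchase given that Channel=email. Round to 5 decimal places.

P(Channel=email) = 0.089 + 0.092 + 0.012 + 0.070 = 0.263.
P(Outcome=purchase | Channel=email) = 0.070/0.263 = 0.26616.

0.26616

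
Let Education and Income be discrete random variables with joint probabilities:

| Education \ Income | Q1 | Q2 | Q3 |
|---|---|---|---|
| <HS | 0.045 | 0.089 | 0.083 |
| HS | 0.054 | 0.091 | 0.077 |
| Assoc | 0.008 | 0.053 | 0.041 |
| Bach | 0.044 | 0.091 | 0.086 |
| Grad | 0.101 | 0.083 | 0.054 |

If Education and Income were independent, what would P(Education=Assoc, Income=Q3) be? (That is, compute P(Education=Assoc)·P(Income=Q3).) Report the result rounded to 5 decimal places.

P(Education=Assoc) = 0.008 + 0.053 + 0.041 = 0.102.
P(Income=Q3) = 0.083 + 0.077 + 0.041 + 0.086 + 0.054 = 0.341.
Product: 0.102 × 0.341 = 0.03478.

0.03478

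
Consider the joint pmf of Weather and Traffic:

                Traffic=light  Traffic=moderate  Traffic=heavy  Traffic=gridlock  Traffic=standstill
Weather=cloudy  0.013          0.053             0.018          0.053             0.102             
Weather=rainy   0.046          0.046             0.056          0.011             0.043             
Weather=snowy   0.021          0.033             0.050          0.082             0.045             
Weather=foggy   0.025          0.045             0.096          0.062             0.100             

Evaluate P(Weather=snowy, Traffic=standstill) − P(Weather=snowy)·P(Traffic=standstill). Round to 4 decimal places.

P(Weather=snowy) = 0.021 + 0.033 + 0.050 + 0.082 + 0.045 = 0.231.
P(Traffic=standstill) = 0.102 + 0.043 + 0.045 + 0.100 = 0.290.
P(Weather=snowy, Traffic=standstill) − P(Weather=snowy)P(Traffic=standstill) = 0.045 − 0.231×0.290 = -0.0220.

-0.0220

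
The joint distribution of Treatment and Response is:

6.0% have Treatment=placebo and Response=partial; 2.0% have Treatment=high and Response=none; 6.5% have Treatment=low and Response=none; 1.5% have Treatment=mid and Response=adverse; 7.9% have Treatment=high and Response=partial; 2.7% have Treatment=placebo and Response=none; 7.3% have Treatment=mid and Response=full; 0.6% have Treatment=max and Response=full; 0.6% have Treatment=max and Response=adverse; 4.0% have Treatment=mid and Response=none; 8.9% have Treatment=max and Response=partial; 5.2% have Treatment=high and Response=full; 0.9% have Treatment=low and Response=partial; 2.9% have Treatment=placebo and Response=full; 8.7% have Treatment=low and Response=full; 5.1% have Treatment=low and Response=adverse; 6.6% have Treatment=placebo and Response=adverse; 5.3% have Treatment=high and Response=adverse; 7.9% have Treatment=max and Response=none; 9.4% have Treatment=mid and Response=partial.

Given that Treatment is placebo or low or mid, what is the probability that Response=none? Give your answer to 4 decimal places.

0.2143

P(Treatment=placebo) = 0.027 + 0.060 + 0.029 + 0.066 = 0.182.
P(Treatment=low) = 0.065 + 0.009 + 0.087 + 0.051 = 0.212.
P(Treatment=mid) = 0.040 + 0.094 + 0.073 + 0.015 = 0.222.
P(Treatment ∈ {placebo, low, mid}) = 0.182 + 0.212 + 0.222 = 0.616; P(Response=none, Treatment ∈ {placebo, low, mid}) = 0.027 + 0.065 + 0.040 = 0.132.
P(Response=none | Treatment ∈ {placebo, low, mid}) = 0.132/0.616 = 0.2143.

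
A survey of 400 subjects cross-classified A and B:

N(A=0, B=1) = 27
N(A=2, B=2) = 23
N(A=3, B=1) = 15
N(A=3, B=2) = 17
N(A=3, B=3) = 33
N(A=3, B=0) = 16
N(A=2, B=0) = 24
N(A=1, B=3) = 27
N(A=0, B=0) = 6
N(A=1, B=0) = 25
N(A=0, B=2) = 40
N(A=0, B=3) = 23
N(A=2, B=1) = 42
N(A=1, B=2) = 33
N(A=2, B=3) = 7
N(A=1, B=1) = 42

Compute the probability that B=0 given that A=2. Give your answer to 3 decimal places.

Total with A=2: 24 + 42 + 23 + 7 = 96.
P(B=0 | A=2) = 24/96 = 0.250.

0.250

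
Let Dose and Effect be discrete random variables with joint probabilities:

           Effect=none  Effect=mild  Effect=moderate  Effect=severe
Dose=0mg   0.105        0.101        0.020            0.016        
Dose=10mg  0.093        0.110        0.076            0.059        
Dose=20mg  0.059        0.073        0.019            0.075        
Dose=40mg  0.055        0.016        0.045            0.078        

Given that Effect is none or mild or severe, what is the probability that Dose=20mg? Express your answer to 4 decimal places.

0.2464

P(Effect=none) = 0.105 + 0.093 + 0.059 + 0.055 = 0.312.
P(Effect=mild) = 0.101 + 0.110 + 0.073 + 0.016 = 0.300.
P(Effect=severe) = 0.016 + 0.059 + 0.075 + 0.078 = 0.228.
P(Effect ∈ {none, mild, severe}) = 0.312 + 0.300 + 0.228 = 0.840; P(Dose=20mg, Effect ∈ {none, mild, severe}) = 0.059 + 0.073 + 0.075 = 0.207.
P(Dose=20mg | Effect ∈ {none, mild, severe}) = 0.207/0.840 = 0.2464.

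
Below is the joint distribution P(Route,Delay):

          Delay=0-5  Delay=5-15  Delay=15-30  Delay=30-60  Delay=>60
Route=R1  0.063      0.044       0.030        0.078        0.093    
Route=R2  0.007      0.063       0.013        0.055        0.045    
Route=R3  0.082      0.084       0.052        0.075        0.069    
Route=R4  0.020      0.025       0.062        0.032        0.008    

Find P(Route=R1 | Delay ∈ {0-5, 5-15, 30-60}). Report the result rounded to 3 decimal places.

0.295

P(Delay=0-5) = 0.063 + 0.007 + 0.082 + 0.020 = 0.172.
P(Delay=5-15) = 0.044 + 0.063 + 0.084 + 0.025 = 0.216.
P(Delay=30-60) = 0.078 + 0.055 + 0.075 + 0.032 = 0.240.
P(Delay ∈ {0-5, 5-15, 30-60}) = 0.172 + 0.216 + 0.240 = 0.628; P(Route=R1, Delay ∈ {0-5, 5-15, 30-60}) = 0.063 + 0.044 + 0.078 = 0.185.
P(Route=R1 | Delay ∈ {0-5, 5-15, 30-60}) = 0.185/0.628 = 0.295.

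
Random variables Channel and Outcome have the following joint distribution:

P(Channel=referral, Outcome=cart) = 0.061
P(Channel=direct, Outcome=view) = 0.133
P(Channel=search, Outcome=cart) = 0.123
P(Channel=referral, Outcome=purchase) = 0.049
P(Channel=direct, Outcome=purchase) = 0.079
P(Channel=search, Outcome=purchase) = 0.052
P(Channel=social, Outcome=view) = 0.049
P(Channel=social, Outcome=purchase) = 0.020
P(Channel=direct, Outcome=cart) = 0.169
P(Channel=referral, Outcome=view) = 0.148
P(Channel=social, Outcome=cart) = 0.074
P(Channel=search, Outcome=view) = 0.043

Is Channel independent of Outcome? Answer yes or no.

no

P(Channel=referral) = 0.258 and P(Outcome=view) = 0.373, so their product is 0.09623, but P(Channel=referral, Outcome=view) = 0.148. Since these differ, Channel and Outcome are not independent.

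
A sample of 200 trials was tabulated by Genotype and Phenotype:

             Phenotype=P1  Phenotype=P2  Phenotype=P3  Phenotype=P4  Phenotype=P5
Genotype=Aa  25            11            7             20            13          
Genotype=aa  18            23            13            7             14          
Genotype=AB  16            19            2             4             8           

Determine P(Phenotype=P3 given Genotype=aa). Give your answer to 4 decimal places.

0.1733

Total with Genotype=aa: 18 + 23 + 13 + 7 + 14 = 75.
P(Phenotype=P3 | Genotype=aa) = 13/75 = 0.1733.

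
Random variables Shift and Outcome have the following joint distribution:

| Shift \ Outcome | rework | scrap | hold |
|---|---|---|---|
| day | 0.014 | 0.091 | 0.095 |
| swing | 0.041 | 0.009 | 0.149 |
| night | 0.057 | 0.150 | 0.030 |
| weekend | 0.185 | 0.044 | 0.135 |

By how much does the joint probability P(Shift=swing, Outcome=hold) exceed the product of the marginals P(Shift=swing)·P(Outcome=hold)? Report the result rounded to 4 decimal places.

P(Shift=swing) = 0.041 + 0.009 + 0.149 = 0.199.
P(Outcome=hold) = 0.095 + 0.149 + 0.030 + 0.135 = 0.409.
P(Shift=swing, Outcome=hold) − P(Shift=swing)P(Outcome=hold) = 0.149 − 0.199×0.409 = 0.0676.

0.0676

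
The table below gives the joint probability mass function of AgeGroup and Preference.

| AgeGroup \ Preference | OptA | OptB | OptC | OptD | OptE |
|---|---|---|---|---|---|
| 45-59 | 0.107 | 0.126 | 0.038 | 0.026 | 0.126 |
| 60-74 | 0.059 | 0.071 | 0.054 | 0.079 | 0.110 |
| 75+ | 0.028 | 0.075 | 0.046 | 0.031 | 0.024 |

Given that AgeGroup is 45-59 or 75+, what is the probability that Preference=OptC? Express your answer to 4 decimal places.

0.1340

P(AgeGroup=45-59) = 0.107 + 0.126 + 0.038 + 0.026 + 0.126 = 0.423.
P(AgeGroup=75+) = 0.028 + 0.075 + 0.046 + 0.031 + 0.024 = 0.204.
P(AgeGroup ∈ {45-59, 75+}) = 0.423 + 0.204 = 0.627; P(Preference=OptC, AgeGroup ∈ {45-59, 75+}) = 0.038 + 0.046 = 0.084.
P(Preference=OptC | AgeGroup ∈ {45-59, 75+}) = 0.084/0.627 = 0.1340.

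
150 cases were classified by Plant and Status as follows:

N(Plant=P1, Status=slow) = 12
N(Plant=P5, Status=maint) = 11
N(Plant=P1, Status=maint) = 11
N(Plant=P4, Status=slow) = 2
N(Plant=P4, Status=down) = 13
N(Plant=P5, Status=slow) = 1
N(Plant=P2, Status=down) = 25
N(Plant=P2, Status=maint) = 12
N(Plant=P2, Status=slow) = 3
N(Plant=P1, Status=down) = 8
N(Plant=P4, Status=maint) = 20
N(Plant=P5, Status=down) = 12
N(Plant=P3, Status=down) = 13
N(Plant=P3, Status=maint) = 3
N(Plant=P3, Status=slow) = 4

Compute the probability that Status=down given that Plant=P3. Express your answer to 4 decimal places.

Total with Plant=P3: 4 + 13 + 3 = 20.
P(Status=down | Plant=P3) = 13/20 = 0.6500.

0.6500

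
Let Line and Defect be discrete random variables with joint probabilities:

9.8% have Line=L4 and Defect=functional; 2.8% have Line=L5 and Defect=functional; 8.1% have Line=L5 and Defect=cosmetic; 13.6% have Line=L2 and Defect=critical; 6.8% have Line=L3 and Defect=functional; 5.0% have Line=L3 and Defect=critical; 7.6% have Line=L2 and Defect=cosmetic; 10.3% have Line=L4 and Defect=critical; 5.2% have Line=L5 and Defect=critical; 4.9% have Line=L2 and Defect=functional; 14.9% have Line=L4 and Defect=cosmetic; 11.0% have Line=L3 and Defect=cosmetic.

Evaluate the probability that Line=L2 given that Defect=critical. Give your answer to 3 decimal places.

P(Defect=critical) = 0.136 + 0.050 + 0.103 + 0.052 = 0.341.
P(Line=L2 | Defect=critical) = 0.136/0.341 = 0.399.

0.399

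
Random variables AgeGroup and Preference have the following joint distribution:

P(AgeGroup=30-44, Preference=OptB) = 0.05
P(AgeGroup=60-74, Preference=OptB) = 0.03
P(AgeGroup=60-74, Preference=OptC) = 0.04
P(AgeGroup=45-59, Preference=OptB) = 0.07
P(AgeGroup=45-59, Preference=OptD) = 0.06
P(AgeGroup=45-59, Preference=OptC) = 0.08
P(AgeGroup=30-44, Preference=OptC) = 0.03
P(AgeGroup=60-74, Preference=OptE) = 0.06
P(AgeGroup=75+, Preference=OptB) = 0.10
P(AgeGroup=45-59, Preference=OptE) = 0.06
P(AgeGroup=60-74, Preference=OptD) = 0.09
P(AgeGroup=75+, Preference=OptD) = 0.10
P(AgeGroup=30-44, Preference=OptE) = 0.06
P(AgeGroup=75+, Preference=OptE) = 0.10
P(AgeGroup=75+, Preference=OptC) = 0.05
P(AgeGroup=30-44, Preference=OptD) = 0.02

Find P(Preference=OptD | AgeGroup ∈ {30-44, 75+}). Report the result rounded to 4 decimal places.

P(AgeGroup=30-44) = 0.05 + 0.03 + 0.02 + 0.06 = 0.16.
P(AgeGroup=75+) = 0.10 + 0.05 + 0.10 + 0.10 = 0.35.
P(AgeGroup ∈ {30-44, 75+}) = 0.16 + 0.35 = 0.51; P(Preference=OptD, AgeGroup ∈ {30-44, 75+}) = 0.02 + 0.10 = 0.12.
P(Preference=OptD | AgeGroup ∈ {30-44, 75+}) = 0.12/0.51 = 0.2353.

0.2353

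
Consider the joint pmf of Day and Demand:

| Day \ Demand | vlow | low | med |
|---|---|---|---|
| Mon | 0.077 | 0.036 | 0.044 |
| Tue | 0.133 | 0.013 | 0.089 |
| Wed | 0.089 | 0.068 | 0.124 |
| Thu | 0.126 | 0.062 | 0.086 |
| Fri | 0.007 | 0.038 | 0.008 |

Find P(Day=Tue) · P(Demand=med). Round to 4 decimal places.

P(Day=Tue) = 0.133 + 0.013 + 0.089 = 0.235.
P(Demand=med) = 0.044 + 0.089 + 0.124 + 0.086 + 0.008 = 0.351.
Product: 0.235 × 0.351 = 0.0825.

0.0825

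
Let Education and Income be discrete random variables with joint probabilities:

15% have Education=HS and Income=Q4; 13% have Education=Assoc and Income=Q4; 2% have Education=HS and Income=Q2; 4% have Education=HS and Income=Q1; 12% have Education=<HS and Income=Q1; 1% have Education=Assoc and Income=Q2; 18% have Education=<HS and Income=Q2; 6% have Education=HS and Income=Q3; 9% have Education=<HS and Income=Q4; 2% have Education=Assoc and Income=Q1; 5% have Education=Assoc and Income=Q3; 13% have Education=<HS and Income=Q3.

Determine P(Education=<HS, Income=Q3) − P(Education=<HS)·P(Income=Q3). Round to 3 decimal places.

P(Education=<HS) = 0.12 + 0.18 + 0.13 + 0.09 = 0.52.
P(Income=Q3) = 0.13 + 0.06 + 0.05 = 0.24.
P(Education=<HS, Income=Q3) − P(Education=<HS)P(Income=Q3) = 0.13 − 0.52×0.24 = 0.005.

0.005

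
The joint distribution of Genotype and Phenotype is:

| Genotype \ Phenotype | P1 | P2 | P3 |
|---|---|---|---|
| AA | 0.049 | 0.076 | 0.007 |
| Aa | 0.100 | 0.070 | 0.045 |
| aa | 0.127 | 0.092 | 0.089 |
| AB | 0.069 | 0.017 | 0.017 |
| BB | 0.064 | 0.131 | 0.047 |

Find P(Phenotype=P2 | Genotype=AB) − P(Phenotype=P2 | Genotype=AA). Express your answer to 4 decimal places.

P(Genotype=AB) = 0.069 + 0.017 + 0.017 = 0.103; P(Phenotype=P2 | Genotype=AB) = 0.017/0.103 = 0.16505.
P(Genotype=AA) = 0.049 + 0.076 + 0.007 = 0.132; P(Phenotype=P2 | Genotype=AA) = 0.076/0.132 = 0.57576.
Difference = -0.4107.

-0.4107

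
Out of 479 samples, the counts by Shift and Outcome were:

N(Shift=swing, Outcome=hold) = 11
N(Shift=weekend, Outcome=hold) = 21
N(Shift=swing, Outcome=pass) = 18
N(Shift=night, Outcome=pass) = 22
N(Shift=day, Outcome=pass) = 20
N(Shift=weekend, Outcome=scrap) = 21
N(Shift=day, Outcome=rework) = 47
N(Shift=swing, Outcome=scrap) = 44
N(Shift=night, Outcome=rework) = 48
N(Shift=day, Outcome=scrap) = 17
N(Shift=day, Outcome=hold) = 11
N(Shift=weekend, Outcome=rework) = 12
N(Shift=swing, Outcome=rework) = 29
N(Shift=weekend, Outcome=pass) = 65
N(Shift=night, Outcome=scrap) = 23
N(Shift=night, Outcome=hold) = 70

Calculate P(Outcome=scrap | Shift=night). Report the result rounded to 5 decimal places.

0.14110

Total with Shift=night: 22 + 48 + 23 + 70 = 163.
P(Outcome=scrap | Shift=night) = 23/163 = 0.14110.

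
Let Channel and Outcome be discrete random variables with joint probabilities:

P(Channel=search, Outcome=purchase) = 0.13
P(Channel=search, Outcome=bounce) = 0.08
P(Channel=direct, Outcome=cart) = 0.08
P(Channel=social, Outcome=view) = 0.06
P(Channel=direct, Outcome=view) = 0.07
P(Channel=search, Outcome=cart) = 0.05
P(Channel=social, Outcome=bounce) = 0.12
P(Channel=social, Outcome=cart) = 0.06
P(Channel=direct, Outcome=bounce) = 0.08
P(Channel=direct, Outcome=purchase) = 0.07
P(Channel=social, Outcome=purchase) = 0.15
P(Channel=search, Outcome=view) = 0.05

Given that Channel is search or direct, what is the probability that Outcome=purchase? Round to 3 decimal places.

P(Channel=search) = 0.08 + 0.05 + 0.05 + 0.13 = 0.31.
P(Channel=direct) = 0.08 + 0.07 + 0.08 + 0.07 = 0.30.
P(Channel ∈ {search, direct}) = 0.31 + 0.30 = 0.61; P(Outcome=purchase, Channel ∈ {search, direct}) = 0.13 + 0.07 = 0.20.
P(Outcome=purchase | Channel ∈ {search, direct}) = 0.20/0.61 = 0.328.

0.328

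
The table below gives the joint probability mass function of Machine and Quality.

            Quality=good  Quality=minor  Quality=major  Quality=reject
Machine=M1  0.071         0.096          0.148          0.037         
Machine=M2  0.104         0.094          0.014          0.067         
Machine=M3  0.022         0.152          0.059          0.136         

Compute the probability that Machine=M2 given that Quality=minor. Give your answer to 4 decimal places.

P(Quality=minor) = 0.096 + 0.094 + 0.152 = 0.342.
P(Machine=M2 | Quality=minor) = 0.094/0.342 = 0.2749.

0.2749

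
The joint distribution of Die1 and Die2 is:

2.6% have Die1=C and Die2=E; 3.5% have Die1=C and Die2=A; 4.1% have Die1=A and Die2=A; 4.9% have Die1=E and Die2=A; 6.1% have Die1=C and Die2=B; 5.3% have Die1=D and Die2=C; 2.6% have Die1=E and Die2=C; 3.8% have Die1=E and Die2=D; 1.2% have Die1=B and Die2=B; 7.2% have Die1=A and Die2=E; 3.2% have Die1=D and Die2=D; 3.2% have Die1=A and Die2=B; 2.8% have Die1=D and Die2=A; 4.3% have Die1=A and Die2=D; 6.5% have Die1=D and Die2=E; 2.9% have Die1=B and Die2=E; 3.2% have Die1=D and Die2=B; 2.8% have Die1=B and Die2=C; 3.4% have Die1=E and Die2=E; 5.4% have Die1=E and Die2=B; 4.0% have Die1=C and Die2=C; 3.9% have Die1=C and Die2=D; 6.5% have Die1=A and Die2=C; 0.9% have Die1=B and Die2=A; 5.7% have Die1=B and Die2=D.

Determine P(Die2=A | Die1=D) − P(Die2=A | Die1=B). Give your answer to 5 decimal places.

0.06667

P(Die1=D) = 0.028 + 0.032 + 0.053 + 0.032 + 0.065 = 0.210; P(Die2=A | Die1=D) = 0.028/0.210 = 0.133333.
P(Die1=B) = 0.009 + 0.012 + 0.028 + 0.057 + 0.029 = 0.135; P(Die2=A | Die1=B) = 0.009/0.135 = 0.066667.
Difference = 0.06667.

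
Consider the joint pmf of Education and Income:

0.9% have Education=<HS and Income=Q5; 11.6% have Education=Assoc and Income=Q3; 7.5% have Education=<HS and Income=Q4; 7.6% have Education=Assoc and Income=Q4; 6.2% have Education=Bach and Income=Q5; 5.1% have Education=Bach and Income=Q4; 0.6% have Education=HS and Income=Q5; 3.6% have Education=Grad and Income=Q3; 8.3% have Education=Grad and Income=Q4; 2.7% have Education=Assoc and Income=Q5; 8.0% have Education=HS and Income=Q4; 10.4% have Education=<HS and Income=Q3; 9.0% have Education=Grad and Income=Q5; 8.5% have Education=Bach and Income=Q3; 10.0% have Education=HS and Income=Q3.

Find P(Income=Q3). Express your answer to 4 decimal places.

P(Income=Q3) = 0.104 + 0.100 + 0.116 + 0.085 + 0.036 = 0.441.

0.4410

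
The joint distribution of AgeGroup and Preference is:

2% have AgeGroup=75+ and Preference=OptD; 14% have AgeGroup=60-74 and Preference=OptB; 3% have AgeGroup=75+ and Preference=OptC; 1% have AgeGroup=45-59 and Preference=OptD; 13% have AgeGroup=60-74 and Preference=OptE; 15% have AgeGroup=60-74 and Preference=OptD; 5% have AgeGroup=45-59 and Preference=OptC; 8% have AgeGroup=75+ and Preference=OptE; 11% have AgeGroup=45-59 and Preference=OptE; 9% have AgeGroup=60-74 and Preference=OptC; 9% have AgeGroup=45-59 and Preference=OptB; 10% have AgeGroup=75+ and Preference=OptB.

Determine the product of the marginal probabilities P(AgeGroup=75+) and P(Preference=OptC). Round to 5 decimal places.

0.03910

P(AgeGroup=75+) = 0.10 + 0.03 + 0.02 + 0.08 = 0.23.
P(Preference=OptC) = 0.05 + 0.09 + 0.03 = 0.17.
Product: 0.23 × 0.17 = 0.03910.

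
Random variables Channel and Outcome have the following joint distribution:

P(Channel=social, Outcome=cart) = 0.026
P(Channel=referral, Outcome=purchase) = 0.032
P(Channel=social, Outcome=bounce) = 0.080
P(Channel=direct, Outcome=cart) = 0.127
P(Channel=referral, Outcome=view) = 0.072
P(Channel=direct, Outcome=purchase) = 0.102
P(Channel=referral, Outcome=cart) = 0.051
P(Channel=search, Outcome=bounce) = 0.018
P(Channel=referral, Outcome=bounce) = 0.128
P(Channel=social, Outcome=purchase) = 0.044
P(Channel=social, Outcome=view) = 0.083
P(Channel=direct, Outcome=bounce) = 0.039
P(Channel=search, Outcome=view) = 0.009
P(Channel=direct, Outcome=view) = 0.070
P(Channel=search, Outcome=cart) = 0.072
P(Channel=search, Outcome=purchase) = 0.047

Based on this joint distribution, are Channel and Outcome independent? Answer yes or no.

P(Channel=referral) = 0.283 and P(Outcome=bounce) = 0.265, so their product is 0.07500, but P(Channel=referral, Outcome=bounce) = 0.128. Since these differ, Channel and Outcome are not independent.

no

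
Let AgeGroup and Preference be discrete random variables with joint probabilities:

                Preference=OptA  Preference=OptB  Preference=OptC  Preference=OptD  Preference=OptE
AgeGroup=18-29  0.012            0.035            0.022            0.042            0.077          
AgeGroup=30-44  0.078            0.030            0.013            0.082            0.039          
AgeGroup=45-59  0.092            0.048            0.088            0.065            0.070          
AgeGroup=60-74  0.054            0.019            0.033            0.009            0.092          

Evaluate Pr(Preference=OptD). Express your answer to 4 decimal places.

P(Preference=OptD) = 0.042 + 0.082 + 0.065 + 0.009 = 0.198.

0.1980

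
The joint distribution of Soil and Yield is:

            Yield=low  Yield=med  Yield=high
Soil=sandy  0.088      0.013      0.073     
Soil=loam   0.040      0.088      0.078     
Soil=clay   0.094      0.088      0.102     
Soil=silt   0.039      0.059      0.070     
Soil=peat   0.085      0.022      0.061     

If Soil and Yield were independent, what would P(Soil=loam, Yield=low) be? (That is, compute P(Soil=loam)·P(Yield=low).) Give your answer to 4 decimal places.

0.0713

P(Soil=loam) = 0.040 + 0.088 + 0.078 = 0.206.
P(Yield=low) = 0.088 + 0.040 + 0.094 + 0.039 + 0.085 = 0.346.
Product: 0.206 × 0.346 = 0.0713.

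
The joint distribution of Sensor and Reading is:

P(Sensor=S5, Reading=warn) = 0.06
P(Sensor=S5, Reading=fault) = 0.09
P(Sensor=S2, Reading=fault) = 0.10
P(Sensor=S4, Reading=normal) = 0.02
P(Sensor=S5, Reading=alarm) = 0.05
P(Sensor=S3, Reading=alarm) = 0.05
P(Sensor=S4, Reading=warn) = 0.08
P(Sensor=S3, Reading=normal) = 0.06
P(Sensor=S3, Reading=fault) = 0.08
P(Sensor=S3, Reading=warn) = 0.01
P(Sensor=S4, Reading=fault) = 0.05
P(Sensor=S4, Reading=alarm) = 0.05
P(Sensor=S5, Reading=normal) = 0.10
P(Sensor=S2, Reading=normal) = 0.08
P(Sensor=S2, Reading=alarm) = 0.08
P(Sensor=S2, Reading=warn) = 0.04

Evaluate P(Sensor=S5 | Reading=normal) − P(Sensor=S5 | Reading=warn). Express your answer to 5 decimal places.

0.06883

P(Reading=normal) = 0.08 + 0.06 + 0.02 + 0.10 = 0.26; P(Sensor=S5 | Reading=normal) = 0.10/0.26 = 0.384615.
P(Reading=warn) = 0.04 + 0.01 + 0.08 + 0.06 = 0.19; P(Sensor=S5 | Reading=warn) = 0.06/0.19 = 0.315789.
Difference = 0.06883.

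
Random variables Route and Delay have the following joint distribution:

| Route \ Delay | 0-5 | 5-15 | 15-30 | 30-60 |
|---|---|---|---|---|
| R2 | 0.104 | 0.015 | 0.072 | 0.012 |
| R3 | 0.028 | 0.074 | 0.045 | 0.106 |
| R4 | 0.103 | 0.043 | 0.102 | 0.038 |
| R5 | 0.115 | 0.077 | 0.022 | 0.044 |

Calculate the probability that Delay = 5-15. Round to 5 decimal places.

P(Delay=5-15) = 0.015 + 0.074 + 0.043 + 0.077 = 0.209.

0.20900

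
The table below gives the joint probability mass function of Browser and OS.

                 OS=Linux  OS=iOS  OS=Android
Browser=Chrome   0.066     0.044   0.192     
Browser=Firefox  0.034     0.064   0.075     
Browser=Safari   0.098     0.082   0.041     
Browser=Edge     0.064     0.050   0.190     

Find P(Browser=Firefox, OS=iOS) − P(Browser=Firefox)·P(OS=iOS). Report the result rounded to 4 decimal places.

0.0225

P(Browser=Firefox) = 0.034 + 0.064 + 0.075 = 0.173.
P(OS=iOS) = 0.044 + 0.064 + 0.082 + 0.050 = 0.240.
P(Browser=Firefox, OS=iOS) − P(Browser=Firefox)P(OS=iOS) = 0.064 − 0.173×0.240 = 0.0225.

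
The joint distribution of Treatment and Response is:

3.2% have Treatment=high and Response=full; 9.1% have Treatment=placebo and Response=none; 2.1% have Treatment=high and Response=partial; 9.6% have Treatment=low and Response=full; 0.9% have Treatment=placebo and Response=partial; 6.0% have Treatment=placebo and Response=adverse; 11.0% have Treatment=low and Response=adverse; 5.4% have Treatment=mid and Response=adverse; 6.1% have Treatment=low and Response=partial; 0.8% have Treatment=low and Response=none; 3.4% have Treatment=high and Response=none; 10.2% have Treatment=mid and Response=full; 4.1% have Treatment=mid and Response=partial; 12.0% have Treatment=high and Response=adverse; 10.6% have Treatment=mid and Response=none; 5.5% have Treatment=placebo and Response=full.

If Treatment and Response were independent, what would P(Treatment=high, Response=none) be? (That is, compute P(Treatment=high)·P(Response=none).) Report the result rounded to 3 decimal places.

P(Treatment=high) = 0.034 + 0.021 + 0.032 + 0.120 = 0.207.
P(Response=none) = 0.091 + 0.008 + 0.106 + 0.034 = 0.239.
Product: 0.207 × 0.239 = 0.049.

0.049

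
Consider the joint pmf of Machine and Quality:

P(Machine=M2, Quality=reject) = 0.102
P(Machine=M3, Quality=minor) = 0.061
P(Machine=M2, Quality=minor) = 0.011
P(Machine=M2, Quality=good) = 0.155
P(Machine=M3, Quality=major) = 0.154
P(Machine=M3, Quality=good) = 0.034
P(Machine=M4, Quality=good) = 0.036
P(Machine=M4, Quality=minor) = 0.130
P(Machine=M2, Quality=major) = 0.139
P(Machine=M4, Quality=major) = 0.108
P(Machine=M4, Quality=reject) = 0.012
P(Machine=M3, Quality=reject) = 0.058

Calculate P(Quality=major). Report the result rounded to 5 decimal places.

0.40100

P(Quality=major) = 0.139 + 0.154 + 0.108 = 0.401.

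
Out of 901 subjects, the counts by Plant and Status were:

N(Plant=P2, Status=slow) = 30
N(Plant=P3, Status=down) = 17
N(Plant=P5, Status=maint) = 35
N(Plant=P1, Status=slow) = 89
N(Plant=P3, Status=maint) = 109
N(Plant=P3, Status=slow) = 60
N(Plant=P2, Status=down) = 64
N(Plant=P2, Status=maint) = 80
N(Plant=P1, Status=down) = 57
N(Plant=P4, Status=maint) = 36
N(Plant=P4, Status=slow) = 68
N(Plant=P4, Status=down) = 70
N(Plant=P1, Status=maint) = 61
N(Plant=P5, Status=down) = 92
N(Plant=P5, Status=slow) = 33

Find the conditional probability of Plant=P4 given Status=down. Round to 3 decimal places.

Total with Status=down: 57 + 64 + 17 + 70 + 92 = 300.
P(Plant=P4 | Status=down) = 70/300 = 0.233.

0.233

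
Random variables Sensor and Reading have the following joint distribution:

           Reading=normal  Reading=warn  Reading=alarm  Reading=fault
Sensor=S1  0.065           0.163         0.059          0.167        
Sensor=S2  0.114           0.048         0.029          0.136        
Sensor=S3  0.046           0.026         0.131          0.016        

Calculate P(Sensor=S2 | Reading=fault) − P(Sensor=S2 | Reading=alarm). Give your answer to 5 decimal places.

P(Reading=fault) = 0.167 + 0.136 + 0.016 = 0.319; P(Sensor=S2 | Reading=fault) = 0.136/0.319 = 0.426332.
P(Reading=alarm) = 0.059 + 0.029 + 0.131 = 0.219; P(Sensor=S2 | Reading=alarm) = 0.029/0.219 = 0.132420.
Difference = 0.29391.

0.29391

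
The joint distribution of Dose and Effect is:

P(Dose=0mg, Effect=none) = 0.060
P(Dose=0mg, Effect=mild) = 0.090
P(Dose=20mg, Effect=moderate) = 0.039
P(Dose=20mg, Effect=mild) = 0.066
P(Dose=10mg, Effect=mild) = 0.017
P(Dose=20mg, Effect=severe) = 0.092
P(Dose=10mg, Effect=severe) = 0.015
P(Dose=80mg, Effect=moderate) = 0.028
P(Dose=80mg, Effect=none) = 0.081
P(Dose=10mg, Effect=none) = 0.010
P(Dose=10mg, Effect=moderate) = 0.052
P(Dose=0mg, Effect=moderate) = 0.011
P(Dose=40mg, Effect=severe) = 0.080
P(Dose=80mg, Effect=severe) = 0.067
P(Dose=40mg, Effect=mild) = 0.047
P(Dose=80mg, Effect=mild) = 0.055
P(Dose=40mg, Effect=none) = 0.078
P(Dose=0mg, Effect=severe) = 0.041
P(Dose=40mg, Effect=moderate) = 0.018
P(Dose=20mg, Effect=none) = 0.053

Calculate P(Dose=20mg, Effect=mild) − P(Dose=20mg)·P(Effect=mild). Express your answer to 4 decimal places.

-0.0028

P(Dose=20mg) = 0.053 + 0.066 + 0.039 + 0.092 = 0.250.
P(Effect=mild) = 0.090 + 0.017 + 0.066 + 0.047 + 0.055 = 0.275.
P(Dose=20mg, Effect=mild) − P(Dose=20mg)P(Effect=mild) = 0.066 − 0.250×0.275 = -0.0028.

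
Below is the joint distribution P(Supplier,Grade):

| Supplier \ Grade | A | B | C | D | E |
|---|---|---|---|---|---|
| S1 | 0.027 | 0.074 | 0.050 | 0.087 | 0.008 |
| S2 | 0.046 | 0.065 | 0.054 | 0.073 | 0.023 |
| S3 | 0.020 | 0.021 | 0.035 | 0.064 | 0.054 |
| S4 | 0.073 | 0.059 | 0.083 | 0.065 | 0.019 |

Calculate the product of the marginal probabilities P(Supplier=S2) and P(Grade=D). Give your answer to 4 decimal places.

0.0754

P(Supplier=S2) = 0.046 + 0.065 + 0.054 + 0.073 + 0.023 = 0.261.
P(Grade=D) = 0.087 + 0.073 + 0.064 + 0.065 = 0.289.
Product: 0.261 × 0.289 = 0.0754.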